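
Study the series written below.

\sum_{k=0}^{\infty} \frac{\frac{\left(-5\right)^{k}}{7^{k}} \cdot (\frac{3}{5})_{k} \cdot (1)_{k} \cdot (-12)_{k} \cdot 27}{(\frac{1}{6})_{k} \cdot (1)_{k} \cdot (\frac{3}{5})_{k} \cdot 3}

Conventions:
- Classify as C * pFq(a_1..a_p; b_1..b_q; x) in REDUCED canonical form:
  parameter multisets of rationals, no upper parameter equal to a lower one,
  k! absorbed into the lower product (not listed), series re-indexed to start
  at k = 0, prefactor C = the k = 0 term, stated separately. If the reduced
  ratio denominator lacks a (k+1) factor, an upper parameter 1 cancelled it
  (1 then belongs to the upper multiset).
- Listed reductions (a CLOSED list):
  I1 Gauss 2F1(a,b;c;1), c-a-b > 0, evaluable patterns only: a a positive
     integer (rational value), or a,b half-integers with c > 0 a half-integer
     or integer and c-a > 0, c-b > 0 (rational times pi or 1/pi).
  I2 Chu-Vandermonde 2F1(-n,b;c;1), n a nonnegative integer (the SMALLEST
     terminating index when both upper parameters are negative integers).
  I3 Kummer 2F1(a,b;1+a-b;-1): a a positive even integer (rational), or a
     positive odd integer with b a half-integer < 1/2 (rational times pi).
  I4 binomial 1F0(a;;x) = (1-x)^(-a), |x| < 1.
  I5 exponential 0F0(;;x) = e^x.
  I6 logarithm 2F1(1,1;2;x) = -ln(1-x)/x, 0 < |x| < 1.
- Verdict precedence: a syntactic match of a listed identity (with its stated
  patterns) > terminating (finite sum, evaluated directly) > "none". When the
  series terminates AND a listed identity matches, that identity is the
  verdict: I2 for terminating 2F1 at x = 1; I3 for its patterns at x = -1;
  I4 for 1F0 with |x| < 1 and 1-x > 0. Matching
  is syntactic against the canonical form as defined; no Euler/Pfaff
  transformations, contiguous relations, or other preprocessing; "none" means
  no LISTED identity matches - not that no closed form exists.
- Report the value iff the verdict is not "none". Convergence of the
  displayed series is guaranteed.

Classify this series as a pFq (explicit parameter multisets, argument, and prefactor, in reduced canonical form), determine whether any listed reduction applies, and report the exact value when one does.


At argument -\frac{5}{7}: a 2F1 with upper {-12, 1}, lower {\frac{1}{6}}, scaled by C = 9. Verdict: terminating. (-12)_k vanishes past k = 12, leaving a 13-term sum, computed directly. Value: \frac{4191103664297139862091719449}{33768053300615455684681}.

First insight: from the first term 9: (1)_k (prefactor 9) is k! itself.
Step ratio: r(k) = -\frac{5}{7} * (k-12) (k+1) / [(k+\frac{1}{6}) (k+1)] - rational in k, leading ratio -\frac{5}{7}; with t_0 = 9, classification follows.


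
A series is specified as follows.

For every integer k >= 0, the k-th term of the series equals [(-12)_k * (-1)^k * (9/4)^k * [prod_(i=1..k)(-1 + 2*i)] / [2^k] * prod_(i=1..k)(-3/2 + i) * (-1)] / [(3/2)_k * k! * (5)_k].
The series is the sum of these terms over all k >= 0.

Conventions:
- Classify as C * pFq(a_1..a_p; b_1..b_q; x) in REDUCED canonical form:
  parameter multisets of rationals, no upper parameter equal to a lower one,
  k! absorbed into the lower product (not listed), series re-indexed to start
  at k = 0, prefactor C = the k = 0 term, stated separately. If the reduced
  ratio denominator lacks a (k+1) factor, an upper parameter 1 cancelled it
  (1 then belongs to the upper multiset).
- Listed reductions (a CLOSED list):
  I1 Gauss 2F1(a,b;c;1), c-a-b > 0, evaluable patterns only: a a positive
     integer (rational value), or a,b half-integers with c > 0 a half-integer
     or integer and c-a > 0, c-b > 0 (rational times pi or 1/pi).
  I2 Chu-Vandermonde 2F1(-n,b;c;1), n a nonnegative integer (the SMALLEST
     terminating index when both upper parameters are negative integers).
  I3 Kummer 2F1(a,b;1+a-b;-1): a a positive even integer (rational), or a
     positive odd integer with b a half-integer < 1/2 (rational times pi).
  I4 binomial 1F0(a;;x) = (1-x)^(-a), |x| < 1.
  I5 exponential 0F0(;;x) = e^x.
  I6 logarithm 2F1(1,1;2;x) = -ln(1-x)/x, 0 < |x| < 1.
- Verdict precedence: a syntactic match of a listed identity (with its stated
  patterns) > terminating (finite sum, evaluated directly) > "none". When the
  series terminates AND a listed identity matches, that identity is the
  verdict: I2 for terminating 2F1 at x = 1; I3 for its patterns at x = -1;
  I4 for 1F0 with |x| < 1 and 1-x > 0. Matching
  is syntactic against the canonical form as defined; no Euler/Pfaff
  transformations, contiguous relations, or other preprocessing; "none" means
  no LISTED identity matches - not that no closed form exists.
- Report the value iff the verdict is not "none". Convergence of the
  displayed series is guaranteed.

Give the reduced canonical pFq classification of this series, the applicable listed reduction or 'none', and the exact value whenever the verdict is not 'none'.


With C = -1: the canonical form is 3F2(-12, -1/2, 1/2; 3/2, 5; -9/4). Verdict: terminating - the sum ends at index 12 because -12 is a negative integer; exact evaluation follows. Value: 886831964707949270791219/166502054057933275136000.

The tell: t_0 = -1 here, and the odd product 1*3*...*(2k-1) (C = -1, x = -9/4) is 2^k (1/2)_k.
Term ratio: r(k) = (-9/4) * (k-12) (k-1/2) (k+1/2) / [(k+3/2) (k+5) (k+1)] - poly over poly, x = (-9/4) from leading terms; C = -1 at k = 0.


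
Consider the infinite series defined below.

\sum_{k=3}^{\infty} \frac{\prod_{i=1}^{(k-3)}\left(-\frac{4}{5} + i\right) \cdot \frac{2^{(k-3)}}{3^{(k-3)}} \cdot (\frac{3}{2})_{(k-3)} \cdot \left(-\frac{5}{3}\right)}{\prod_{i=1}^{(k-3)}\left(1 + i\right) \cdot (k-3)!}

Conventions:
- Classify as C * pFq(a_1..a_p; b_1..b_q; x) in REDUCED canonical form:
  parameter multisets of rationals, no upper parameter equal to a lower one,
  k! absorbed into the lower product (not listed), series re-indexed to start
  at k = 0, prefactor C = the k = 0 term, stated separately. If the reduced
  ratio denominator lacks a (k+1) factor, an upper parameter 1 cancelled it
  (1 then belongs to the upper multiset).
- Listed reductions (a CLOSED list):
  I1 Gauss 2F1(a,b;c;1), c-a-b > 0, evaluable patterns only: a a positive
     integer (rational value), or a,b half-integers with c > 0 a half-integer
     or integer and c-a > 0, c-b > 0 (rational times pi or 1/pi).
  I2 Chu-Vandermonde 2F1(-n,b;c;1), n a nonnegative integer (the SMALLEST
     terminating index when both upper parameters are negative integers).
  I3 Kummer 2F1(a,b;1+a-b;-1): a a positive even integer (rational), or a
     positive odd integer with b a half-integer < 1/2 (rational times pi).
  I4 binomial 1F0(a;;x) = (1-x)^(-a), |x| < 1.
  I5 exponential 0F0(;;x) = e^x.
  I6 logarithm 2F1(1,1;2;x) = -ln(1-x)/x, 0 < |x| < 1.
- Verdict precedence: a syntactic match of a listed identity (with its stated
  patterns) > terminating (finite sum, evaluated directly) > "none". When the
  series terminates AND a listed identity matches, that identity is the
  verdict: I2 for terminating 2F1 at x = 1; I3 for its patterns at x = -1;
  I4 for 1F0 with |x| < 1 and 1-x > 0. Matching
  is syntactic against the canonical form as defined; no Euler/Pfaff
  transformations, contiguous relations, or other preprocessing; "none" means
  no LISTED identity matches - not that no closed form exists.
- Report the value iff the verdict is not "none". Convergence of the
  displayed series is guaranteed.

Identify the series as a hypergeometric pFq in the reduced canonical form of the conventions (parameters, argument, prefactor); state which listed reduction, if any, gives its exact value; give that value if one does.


x = \frac{2}{3} here; the reduced form reads 2F1, upper {\frac{1}{5}, \frac{3}{2}}, lower {2}, C = -\frac{5}{3}. Verdict: none here - no I1-I6 shape fits x = \frac{2}{3} with lower {2}.

Key step: t_0 being -\frac{5}{3}, the lower running product (C = -5/3, x = 2/3) is a rising factorial.
Term ratio: r(k) = \frac{2}{3} * (k+\frac{1}{5}) (k+\frac{3}{2}) / [(k+2) (k+1)] - poly over poly, x = \frac{2}{3} from leading terms; C = -\frac{5}{3} at k = 0.


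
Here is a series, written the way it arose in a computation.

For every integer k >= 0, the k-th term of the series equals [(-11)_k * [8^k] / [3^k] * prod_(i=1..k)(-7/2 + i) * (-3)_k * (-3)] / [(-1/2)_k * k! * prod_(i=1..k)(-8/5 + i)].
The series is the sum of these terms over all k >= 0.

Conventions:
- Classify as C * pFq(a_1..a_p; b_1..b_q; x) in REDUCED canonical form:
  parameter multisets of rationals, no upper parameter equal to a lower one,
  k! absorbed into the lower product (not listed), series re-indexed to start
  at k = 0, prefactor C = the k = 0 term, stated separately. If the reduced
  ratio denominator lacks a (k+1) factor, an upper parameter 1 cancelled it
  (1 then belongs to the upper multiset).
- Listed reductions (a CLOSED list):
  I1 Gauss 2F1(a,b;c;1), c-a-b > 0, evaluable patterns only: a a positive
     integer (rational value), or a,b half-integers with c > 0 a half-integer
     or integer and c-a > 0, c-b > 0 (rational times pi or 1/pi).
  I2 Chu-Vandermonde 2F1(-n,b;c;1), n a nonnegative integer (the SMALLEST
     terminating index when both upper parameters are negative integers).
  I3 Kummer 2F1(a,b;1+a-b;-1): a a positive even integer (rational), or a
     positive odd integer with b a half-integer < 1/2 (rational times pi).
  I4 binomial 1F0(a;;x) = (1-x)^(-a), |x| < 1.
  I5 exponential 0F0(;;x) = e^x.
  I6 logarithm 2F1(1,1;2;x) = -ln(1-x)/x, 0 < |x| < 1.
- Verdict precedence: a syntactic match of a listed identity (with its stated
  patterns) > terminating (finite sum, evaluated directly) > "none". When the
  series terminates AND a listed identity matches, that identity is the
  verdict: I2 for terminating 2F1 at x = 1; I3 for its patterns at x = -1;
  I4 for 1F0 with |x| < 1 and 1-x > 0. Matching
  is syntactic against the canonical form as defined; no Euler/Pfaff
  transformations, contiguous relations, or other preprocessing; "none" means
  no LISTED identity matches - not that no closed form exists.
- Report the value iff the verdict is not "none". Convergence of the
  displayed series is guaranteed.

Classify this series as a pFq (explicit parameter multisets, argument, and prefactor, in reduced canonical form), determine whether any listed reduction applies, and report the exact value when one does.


The series (x = 8/3) is 3F2: upper {-11, -3, -5/2}, lower {-3/5, -1/2}, prefactor -3. Verdict: terminating - the sum ends at index 3 because -3 is a negative integer; exact evaluation follows. Hence: 8406137/21.

The tell: t_0 = -3 here, and the two geometric factors (C = -3, x = 8/3) combine into one argument.
Term ratio: r(k) = (8/3) * (k-11) (k-3) (k-5/2) / [(k-3/5) (k-1/2) (k+1)] - rational in k, leading ratio (8/3); with t_0 = -3, classification follows.


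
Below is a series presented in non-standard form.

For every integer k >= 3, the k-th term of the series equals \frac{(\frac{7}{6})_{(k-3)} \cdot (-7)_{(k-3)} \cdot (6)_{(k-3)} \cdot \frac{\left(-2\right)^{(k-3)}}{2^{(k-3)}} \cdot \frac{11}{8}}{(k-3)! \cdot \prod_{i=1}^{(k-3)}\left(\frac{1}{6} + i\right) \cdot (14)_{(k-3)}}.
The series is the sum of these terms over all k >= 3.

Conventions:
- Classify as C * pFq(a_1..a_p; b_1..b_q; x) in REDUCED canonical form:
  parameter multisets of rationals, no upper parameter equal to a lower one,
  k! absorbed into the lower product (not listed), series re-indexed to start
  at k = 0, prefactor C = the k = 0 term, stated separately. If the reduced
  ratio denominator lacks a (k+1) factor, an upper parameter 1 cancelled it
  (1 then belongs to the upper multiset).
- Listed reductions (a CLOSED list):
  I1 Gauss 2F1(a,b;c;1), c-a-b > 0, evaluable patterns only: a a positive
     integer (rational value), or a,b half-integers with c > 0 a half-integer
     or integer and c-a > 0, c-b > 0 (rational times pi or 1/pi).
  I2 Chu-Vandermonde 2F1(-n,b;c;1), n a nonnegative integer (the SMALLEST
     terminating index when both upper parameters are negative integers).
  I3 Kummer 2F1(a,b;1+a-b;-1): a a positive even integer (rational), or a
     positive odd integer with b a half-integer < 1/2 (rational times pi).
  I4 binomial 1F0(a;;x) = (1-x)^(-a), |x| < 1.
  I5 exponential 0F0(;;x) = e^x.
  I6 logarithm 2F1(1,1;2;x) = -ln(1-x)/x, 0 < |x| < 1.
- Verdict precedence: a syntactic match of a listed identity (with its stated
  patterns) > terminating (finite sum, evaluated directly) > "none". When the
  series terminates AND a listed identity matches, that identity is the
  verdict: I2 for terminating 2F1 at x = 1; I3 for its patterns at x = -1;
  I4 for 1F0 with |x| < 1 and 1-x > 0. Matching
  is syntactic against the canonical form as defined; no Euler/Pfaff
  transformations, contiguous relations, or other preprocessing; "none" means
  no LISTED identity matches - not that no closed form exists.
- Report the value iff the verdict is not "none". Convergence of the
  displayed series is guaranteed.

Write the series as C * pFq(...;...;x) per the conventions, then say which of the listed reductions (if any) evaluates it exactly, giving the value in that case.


The tell: with t_0 = \frac{11}{8}, the two k-th powers (prefactor 11/8) combine into one argument.
Consecutive-term ratio: r(k) = -1 * (k-7) (k+6) / [(k+14) (k+1)] - rational in k, leading ratio -1; with t_0 = \frac{11}{8}, classification follows.

x = -1 here; the reduced form reads 2F1, upper {-7, 6}, lower {14}, C = \frac{11}{8}. Verdict (x = -1): the Kummer evaluation I3 applies (x = -1; c = 14 equals 1+a-b for upper {-7, 6}: listed pattern). Exact value: \frac{1573}{80}.


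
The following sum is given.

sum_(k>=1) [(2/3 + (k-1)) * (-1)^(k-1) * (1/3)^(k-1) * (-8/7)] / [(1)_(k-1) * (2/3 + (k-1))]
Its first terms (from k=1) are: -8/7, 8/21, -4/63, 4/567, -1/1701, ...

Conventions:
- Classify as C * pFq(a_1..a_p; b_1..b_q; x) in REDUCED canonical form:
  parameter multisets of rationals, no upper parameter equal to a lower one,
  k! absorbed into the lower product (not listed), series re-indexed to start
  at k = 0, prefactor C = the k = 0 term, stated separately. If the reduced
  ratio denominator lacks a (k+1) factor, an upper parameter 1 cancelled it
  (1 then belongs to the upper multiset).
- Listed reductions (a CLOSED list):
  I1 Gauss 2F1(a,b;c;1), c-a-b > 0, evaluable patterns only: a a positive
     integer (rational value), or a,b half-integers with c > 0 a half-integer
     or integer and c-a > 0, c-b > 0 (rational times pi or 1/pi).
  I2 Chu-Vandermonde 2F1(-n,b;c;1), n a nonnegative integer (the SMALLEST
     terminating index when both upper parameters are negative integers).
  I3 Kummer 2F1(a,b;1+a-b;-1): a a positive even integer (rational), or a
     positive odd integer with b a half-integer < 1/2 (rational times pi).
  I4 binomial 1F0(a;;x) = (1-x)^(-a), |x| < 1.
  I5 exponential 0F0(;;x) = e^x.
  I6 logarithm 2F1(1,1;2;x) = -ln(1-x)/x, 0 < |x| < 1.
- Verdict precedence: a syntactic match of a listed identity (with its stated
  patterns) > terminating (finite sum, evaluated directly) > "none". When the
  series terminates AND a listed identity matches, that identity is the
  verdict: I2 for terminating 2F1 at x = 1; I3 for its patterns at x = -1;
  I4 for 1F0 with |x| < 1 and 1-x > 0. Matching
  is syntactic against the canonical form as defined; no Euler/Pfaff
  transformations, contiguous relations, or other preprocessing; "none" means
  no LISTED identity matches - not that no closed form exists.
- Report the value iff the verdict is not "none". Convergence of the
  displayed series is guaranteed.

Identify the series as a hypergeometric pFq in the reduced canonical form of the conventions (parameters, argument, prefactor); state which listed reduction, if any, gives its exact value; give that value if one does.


Canonical form: C = -8/7 times 0F0 with upper {-}, lower {-}, x = -1/3. Verdict at x = -1/3: the I5 exponential reduction matches (the 0F0 exponential series at x = -1/3). Hence: (-8/7) * e^(-1/3).

Key observation: from the first term -8/7: (1)_k (prefactor -8/7) is k! itself.
Consecutive-term ratio: r(k) = (-1/3) * 1 / [(k+1)] - rational in k, leading ratio (-1/3); with t_0 = -8/7, classification follows.


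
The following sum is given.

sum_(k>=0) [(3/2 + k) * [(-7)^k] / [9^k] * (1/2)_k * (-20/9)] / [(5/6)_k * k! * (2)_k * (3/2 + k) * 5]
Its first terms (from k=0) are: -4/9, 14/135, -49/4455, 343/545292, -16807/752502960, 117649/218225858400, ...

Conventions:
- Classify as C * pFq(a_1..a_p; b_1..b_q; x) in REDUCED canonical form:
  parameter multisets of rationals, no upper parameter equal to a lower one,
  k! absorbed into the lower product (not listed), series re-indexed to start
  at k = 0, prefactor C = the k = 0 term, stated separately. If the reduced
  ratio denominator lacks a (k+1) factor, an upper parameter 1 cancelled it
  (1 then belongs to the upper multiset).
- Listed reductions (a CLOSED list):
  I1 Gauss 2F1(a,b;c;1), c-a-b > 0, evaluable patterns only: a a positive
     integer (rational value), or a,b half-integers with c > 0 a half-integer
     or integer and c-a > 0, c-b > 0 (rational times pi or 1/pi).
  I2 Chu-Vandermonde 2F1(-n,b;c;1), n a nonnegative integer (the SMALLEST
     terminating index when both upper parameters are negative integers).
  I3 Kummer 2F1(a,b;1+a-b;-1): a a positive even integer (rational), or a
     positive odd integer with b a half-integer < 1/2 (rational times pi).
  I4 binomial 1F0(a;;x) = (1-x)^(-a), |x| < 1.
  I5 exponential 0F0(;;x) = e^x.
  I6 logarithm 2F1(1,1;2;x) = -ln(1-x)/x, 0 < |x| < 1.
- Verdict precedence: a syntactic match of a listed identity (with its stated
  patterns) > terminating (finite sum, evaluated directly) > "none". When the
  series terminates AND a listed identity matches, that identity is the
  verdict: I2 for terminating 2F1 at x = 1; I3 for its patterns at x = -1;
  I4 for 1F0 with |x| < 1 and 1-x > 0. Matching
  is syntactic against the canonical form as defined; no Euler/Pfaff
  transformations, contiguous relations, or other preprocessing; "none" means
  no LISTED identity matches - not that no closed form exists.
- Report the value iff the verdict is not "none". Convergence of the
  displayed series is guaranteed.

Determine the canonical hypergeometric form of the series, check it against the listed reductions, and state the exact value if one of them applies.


Structural cue: t_0 being -4/9, the constant factors (C = -4/9, x = -7/9) combine into one prefactor.
Step ratio: r(k) = (-7/9) * (k+1/2) / [(k+5/6) (k+2) (k+1)] - rational in k. x = (-7/9); t_0 = -4/9; negate the roots.

Canonical form: C = -4/9 times 1F2 with upper {1/2}, lower {5/6, 2}, x = -7/9. Verdict: none. No listed pattern accepts 1F2(1/2; 5/6, 2; -7/9).


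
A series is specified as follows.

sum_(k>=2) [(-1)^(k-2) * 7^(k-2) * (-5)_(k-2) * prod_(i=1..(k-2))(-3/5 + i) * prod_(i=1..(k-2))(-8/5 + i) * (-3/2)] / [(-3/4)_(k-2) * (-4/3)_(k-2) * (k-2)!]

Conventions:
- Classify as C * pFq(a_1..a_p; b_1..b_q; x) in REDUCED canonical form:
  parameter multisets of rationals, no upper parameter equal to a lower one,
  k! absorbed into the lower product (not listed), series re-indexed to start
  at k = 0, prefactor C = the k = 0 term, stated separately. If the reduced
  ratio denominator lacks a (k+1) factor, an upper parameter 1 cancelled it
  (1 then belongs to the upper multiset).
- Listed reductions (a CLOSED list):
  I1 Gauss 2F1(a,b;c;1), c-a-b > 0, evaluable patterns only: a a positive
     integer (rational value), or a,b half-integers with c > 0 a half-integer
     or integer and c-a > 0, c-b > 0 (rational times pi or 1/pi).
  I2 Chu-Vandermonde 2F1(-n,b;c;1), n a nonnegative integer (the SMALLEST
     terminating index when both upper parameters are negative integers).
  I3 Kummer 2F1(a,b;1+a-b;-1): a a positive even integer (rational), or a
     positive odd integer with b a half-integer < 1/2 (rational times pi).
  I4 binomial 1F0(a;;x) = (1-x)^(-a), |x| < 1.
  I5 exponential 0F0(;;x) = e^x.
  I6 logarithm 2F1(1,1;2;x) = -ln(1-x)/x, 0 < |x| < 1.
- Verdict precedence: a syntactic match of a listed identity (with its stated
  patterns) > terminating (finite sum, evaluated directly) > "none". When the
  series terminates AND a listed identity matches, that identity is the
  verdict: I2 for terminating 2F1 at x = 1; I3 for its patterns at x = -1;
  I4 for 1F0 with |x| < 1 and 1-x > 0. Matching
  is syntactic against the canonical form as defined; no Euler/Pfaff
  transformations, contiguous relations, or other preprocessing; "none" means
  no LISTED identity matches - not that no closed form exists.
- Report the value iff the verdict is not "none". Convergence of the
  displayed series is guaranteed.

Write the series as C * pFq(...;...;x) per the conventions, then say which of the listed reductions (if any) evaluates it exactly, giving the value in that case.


The series (x = -7) is 3F2: upper {-5, -3/5, 2/5}, lower {-4/3, -3/4}, prefactor -3/2. Verdict: terminating (-5 upstairs). 6 nonzero terms in all; added directly. Hence: -5745979591523049/6347656250.

Structural cue: t_0 = -3/2 here, and the (-1)^k factor (C = -3/2) folds into the argument's sign.
Adjacent-term ratio: r(k) = (-7) * (k-5) (k-3/5) (k+2/5) / [(k-4/3) (k-3/4) (k+1)] - poly over poly, x = (-7) from leading terms; C = -3/2 at k = 0.


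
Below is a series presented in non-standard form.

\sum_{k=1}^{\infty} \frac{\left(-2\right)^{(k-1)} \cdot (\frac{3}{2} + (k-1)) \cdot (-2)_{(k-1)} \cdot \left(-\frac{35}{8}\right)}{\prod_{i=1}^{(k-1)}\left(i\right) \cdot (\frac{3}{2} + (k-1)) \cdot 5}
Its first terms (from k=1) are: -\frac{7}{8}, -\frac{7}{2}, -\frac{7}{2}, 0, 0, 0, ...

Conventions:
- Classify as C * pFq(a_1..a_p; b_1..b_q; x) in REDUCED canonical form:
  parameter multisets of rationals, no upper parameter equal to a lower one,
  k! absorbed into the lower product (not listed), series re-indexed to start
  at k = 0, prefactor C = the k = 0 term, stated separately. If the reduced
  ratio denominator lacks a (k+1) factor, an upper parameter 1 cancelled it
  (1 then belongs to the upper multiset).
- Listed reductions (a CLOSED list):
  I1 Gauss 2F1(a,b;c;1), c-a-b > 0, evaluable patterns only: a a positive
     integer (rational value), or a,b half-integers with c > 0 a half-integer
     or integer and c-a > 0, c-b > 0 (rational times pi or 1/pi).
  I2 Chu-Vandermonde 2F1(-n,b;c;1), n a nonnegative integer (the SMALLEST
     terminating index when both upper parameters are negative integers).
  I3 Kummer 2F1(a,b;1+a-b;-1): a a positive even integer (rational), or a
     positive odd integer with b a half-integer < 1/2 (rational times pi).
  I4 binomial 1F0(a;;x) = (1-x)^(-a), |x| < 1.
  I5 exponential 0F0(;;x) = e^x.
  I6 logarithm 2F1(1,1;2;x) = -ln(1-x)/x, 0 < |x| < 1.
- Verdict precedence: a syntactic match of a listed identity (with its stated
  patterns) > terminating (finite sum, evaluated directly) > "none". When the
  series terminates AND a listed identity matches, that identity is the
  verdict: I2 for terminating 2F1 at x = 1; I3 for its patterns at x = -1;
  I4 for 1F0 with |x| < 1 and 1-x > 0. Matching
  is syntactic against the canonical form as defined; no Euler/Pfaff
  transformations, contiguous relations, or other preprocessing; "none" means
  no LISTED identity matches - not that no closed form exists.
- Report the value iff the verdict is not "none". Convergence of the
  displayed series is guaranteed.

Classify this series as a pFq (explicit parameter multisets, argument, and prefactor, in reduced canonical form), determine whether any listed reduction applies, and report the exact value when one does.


Canonical form: C = -\frac{7}{8} times 1F0 with upper {-2}, lower {-}, x = -2. Verdict: terminating. With -2 upstairs the series is a 3-term polynomial sum; evaluated term by term. Its exact value is -\frac{63}{8}.

First insight: t_0 = -\frac{7}{8} here, and the product of the first k integers (prefactor -7/8) is k!.
Adjacent-term ratio: r(k) = -2 * (k-2) / [(k+1)] - rational; roots negated = parameters, x = -2, C = -\frac{7}{8}.


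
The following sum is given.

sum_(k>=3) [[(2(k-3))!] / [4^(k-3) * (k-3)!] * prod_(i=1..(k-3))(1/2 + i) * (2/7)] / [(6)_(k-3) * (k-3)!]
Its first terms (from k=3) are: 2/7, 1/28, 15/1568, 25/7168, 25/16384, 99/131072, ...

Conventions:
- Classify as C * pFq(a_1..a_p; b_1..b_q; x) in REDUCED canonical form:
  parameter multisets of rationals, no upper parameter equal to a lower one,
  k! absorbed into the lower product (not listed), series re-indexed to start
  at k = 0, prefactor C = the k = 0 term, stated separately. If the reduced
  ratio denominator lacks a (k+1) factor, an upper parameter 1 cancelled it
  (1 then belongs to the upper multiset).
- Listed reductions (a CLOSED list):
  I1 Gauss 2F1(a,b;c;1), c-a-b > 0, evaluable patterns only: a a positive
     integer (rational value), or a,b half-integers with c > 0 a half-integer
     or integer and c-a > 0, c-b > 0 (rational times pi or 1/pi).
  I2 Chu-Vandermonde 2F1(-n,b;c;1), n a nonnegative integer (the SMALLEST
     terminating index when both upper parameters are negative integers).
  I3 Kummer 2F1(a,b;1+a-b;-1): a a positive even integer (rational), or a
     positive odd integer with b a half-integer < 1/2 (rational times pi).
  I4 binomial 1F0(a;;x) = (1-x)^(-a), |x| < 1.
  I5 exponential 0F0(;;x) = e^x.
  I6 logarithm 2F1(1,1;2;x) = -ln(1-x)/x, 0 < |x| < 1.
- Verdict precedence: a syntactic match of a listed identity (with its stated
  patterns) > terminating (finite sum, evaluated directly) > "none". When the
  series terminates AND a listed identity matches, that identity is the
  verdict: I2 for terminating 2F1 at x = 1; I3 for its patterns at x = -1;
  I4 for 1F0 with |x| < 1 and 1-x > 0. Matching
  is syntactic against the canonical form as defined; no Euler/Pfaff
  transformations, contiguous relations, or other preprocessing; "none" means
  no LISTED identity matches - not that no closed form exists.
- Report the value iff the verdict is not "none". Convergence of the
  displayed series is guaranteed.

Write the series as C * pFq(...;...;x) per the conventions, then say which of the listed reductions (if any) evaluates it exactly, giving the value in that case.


x = 1 here; the reduced form reads 2F1, upper {1/2, 3/2}, lower {6}, C = 2/7. Verdict: this is the half-integer Gauss pattern (I1) (x = 1; upper {1/2, 3/2} half-integers, c = 6 in the evaluable pattern). Exact value: (16384/15435) / pi.

Key observation: t_0 = 2/7 here, and the (2k)!/(4^k k!) block (prefactor 2/7) is the Pochhammer (1/2)_k.
Adjacent-term ratio: r(k) = 1 * (k+1/2) (k+3/2) / [(k+6) (k+1)] - poly over poly, x = 1 from leading terms; C = 2/7 at k = 0.


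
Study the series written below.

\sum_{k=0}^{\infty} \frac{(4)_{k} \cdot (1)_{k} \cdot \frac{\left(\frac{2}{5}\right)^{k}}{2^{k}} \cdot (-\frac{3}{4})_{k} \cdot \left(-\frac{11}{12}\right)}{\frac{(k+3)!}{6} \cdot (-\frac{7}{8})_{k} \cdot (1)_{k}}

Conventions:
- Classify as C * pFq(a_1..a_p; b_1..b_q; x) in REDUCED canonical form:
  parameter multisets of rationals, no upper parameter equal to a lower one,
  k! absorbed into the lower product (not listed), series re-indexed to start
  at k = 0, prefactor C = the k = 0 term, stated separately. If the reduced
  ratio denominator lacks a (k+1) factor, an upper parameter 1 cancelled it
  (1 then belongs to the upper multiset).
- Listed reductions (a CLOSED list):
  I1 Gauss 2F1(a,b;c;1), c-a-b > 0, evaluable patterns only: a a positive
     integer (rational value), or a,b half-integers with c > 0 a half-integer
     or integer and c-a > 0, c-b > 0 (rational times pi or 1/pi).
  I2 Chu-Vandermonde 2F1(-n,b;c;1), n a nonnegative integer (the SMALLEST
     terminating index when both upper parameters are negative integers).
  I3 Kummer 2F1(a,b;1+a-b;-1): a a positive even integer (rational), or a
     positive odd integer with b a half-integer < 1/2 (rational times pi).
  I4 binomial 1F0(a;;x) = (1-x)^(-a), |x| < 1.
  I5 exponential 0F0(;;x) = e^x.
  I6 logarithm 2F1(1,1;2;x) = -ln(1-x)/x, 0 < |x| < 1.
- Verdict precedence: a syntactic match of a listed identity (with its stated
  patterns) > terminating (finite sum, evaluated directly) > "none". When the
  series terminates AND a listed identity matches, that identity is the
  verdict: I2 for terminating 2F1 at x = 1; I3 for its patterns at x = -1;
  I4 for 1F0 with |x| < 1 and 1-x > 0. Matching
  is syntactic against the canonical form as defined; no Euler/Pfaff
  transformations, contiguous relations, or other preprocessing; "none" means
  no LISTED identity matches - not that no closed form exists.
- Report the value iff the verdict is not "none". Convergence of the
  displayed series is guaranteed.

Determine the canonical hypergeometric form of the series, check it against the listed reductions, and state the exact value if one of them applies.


This is -\frac{11}{12} * 2F1(-\frac{3}{4}, 1; -\frac{7}{8}; \frac{1}{5}) in reduced canonical form. Verdict: none - this 2F1 at x = \frac{1}{5} matches no listed pattern, and upper {-\frac{3}{4}, 1} holds no stopper.

Structural cue: t_0 = -\frac{11}{12} here, and the denominator's factorial ratio (prefactor -11/12) is a lower Pochhammer.
Term ratio: r(k) = \frac{1}{5} * (k-\frac{3}{4}) (k+1) / [(k-\frac{7}{8}) (k+1)] - poly over poly, x = \frac{1}{5} from leading terms; C = -\frac{11}{12} at k = 0.


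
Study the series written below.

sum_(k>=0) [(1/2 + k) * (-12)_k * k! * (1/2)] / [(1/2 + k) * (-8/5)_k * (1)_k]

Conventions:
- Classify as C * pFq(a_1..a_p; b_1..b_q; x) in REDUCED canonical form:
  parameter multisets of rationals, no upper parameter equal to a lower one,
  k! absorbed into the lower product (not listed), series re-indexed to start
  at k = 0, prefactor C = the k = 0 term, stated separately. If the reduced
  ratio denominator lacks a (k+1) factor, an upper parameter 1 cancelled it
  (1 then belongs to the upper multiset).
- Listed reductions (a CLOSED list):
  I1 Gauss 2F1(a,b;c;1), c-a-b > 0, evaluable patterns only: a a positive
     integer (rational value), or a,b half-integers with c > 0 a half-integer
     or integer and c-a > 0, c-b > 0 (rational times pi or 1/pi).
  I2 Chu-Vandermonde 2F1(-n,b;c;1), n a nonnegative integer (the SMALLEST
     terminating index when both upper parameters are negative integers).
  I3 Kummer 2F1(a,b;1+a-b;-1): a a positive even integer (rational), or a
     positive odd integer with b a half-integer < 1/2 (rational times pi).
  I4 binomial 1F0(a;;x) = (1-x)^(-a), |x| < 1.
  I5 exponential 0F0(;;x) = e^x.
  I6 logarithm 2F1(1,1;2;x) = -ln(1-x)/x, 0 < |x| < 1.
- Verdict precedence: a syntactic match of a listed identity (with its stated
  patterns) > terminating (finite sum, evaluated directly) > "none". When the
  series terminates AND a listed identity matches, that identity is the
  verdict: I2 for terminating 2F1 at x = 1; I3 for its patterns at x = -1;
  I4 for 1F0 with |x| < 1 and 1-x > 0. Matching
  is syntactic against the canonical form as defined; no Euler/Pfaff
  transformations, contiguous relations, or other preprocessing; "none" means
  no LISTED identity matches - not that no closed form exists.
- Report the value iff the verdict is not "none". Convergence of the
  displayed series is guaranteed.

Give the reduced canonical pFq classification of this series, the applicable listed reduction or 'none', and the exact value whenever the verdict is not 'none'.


Prefactor 1/2, argument 1: 2F1 with upper {-12, 1} over lower {-8/5}. Verdict at x = 1: Chu-Vandermonde (I2) matches (terminating 2F1 at x = 1 with n = 12, b = 1, c = -8/5). Hence: -13/94.

Key step: t_0 being 1/2, k + 1/2 divides numerator and denominator alike; C = 1/2 after cancelling.
Adjacent-term ratio: r(k) = 1 * (k-12) (k+1) / [(k-8/5) (k+1)] - rational in k, leading ratio 1; with t_0 = 1/2, classification follows.


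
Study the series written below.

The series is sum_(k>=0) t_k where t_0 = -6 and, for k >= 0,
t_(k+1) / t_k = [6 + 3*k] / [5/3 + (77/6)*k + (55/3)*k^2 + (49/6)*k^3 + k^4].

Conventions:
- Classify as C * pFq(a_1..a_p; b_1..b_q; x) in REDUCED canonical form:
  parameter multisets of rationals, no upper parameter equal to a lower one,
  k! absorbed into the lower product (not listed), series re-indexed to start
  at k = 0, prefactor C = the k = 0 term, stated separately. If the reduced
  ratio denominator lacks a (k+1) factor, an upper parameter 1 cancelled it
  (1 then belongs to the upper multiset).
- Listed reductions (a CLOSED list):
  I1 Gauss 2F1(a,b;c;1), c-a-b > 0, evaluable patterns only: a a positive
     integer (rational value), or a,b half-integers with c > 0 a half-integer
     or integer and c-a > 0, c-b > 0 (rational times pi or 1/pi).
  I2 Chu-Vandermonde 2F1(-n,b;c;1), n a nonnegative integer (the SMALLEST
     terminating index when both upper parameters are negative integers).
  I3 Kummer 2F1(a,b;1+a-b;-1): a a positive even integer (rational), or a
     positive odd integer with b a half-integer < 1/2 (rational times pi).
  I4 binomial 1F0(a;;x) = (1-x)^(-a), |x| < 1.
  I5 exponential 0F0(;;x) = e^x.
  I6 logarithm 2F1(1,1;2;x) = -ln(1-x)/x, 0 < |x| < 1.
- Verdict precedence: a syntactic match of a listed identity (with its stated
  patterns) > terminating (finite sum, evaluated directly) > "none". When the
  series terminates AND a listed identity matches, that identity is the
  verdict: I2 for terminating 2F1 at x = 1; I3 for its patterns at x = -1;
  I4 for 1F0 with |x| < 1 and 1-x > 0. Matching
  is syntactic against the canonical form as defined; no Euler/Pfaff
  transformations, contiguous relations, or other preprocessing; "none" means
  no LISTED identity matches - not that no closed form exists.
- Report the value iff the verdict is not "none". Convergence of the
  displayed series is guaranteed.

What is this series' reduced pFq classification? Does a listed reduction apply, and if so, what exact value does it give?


Classification (C = -6): 0F2 with upper {-}, lower {1/6, 5}, argument x = 3. Verdict: none. No listed pattern accepts 0F2(-; 1/6, 5; 3).

Structural cue: x = 3 and the expanded ratio factors over Q; C = -6, roots give parameters.
Term ratio: r(k) = 3 * 1 / [(k+1/6) (k+5) (k+1)] - rational in k. x = 3; t_0 = -6; negate the roots.


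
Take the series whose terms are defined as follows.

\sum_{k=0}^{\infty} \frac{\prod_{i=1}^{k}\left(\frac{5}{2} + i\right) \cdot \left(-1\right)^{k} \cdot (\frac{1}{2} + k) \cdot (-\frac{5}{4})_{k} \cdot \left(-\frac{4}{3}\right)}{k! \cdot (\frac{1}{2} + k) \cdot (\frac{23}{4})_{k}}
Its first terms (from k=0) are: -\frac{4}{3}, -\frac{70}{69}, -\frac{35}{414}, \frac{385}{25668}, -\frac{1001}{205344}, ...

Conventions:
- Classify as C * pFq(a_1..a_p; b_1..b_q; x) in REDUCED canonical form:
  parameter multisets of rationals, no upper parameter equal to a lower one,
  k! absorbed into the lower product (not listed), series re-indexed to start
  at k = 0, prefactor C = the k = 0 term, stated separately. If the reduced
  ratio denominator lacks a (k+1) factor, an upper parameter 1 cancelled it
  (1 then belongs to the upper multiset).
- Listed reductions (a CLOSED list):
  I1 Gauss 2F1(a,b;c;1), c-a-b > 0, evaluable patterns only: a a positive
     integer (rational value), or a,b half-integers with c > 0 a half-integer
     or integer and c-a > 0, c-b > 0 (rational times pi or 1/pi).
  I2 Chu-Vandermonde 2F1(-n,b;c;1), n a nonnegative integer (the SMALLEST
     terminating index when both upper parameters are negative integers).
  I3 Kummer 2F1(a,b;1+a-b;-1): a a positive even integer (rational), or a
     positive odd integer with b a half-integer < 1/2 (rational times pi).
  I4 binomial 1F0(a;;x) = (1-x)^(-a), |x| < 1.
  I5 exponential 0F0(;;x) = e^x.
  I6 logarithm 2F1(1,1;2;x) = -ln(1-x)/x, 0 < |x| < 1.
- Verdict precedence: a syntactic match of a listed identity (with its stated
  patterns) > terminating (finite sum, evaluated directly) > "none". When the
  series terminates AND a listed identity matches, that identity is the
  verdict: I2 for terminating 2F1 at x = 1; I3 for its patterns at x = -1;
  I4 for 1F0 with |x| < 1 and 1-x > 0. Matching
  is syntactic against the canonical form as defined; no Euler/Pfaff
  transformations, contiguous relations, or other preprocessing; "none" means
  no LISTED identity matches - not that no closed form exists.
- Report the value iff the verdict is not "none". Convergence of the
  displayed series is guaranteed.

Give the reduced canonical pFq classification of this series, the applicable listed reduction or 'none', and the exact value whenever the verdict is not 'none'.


Structural cue: x = -1 and striking the common factor k + 1/2 reduces the term (C = -4/3).
Ratio: r(k) = -1 * (k-\frac{5}{4}) (k+\frac{7}{2}) / [(k+\frac{23}{4}) (k+1)] ; factor over Q: parameters, x = -1, and C = -\frac{4}{3}.

This is -\frac{4}{3} * 2F1(-\frac{5}{4}, \frac{7}{2}; \frac{23}{4}; -1) in reduced canonical form. Verdict: none. Every listed pattern misses the 2F1 form at -1, upper {-\frac{5}{4}, \frac{7}{2}}.


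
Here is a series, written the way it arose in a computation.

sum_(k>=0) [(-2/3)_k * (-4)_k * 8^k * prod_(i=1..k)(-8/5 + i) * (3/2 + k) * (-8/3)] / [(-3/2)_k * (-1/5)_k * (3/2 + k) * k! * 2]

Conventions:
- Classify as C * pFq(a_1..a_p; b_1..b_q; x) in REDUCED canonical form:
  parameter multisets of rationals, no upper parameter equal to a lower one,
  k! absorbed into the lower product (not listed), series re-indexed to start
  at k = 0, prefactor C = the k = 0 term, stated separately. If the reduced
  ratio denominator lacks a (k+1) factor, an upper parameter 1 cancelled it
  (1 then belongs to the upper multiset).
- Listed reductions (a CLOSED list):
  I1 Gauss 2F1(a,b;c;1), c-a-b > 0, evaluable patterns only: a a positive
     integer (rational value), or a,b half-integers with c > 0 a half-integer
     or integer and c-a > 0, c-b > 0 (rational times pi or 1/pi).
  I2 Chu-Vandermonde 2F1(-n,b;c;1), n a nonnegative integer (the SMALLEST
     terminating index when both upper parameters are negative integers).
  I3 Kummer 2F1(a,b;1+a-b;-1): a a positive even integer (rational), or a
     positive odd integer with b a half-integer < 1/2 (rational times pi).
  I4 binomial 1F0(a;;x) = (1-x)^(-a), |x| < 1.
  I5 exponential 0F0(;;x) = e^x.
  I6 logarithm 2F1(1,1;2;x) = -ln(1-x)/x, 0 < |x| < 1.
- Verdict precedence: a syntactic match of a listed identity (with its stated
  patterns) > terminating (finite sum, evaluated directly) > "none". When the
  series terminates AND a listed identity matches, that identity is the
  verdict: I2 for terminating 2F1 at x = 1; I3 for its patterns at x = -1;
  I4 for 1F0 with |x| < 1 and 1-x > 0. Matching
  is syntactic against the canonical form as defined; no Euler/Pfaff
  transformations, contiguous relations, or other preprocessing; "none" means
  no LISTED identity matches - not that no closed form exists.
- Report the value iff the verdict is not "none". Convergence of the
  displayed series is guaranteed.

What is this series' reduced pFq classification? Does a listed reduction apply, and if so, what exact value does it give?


The series (x = 8) is 3F2: upper {-4, -2/3, -3/5}, lower {-3/2, -1/5}, prefactor -4/3. Verdict: terminating. (-4)_k vanishes past k = 4, leaving a 5-term sum, computed directly. Exact value: 9794204/2187.

The tell: from the first term -4/3: the running product (C = -4/3, x = 8) telescopes to a rising factorial.
Term ratio: r(k) = 8 * (k-4) (k-2/3) (k-3/5) / [(k-3/2) (k-1/5) (k+1)] - rational in k. x = 8; t_0 = -4/3; negate the roots.


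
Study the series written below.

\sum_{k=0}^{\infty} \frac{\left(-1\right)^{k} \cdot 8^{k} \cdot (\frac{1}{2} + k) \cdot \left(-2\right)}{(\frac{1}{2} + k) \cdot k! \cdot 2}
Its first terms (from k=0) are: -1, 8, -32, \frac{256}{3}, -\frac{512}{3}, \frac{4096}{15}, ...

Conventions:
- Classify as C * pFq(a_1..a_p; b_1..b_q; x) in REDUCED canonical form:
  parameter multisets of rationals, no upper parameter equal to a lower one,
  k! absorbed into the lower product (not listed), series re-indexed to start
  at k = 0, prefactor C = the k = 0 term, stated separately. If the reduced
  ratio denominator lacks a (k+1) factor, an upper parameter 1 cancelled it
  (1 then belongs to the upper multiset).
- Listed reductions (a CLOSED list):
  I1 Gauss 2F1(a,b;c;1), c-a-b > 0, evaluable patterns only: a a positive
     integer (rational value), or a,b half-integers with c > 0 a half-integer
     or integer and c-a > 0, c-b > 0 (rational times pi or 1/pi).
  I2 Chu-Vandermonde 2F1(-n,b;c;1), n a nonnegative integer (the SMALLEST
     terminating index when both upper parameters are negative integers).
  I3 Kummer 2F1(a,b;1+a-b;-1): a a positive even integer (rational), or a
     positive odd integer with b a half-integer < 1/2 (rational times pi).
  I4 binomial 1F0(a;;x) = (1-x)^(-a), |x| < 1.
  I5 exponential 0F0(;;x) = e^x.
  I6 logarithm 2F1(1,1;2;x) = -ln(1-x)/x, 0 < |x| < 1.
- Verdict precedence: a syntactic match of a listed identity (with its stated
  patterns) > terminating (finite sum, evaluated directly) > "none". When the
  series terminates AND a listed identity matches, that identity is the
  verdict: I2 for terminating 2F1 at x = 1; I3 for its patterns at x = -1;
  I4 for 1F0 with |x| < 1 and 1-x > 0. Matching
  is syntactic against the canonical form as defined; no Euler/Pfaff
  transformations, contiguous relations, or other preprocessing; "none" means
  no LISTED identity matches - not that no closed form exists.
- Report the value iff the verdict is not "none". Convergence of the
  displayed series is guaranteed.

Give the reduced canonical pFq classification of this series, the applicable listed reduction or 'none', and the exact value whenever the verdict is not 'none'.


First insight: t_0 = -1 here, and the constant factors (C = -1, x = -8) combine into one prefactor.
Step ratio: r(k) = -8 * 1 / [(k+1)] - rational in k. x = -8; t_0 = -1; negate the roots.

x = -8 here; the reduced form reads 0F0, upper {-}, lower {-}, C = -1. Verdict: exponential (I5) matches (the 0F0 exponential series at x = -8). Its exact value is \left(-1\right) \cdot e^{-8}.
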